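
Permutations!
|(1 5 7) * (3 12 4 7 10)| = |(1 5 10 3 12 4 7)| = 7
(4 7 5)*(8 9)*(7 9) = (4 9 8 7 5) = [0, 1, 2, 3, 9, 4, 6, 5, 7, 8]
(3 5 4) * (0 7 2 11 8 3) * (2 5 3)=[7, 1, 11, 3, 0, 4, 6, 5, 2, 9, 10, 8]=(0 7 5 4)(2 11 8)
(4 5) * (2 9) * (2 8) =(2 9 8)(4 5) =[0, 1, 9, 3, 5, 4, 6, 7, 2, 8]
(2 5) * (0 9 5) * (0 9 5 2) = (0 5)(2 9) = [5, 1, 9, 3, 4, 0, 6, 7, 8, 2]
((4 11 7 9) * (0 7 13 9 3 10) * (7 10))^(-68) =(13)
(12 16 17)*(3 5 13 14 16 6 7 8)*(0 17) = (0 17 12 6 7 8 3 5 13 14 16) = [17, 1, 2, 5, 4, 13, 7, 8, 3, 9, 10, 11, 6, 14, 16, 15, 0, 12]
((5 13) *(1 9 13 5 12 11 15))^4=(1 11 13)(9 15 12)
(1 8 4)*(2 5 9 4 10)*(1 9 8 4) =(1 4 9)(2 5 8 10) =[0, 4, 5, 3, 9, 8, 6, 7, 10, 1, 2]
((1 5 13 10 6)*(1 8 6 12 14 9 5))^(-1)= (5 9 14 12 10 13)(6 8)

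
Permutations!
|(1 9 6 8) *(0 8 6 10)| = |(0 8 1 9 10)| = 5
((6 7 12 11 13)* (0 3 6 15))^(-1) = (0 15 13 11 12 7 6 3)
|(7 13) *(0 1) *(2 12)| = 2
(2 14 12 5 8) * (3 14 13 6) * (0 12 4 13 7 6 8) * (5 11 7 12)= (0 5)(2 12 11 7 6 3 14 4 13 8)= [5, 1, 12, 14, 13, 0, 3, 6, 2, 9, 10, 7, 11, 8, 4]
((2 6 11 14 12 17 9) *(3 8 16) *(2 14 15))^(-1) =(2 15 11 6)(3 16 8)(9 17 12 14)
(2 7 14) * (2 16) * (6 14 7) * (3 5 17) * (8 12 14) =(2 6 8 12 14 16)(3 5 17) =[0, 1, 6, 5, 4, 17, 8, 7, 12, 9, 10, 11, 14, 13, 16, 15, 2, 3]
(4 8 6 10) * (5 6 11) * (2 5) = (2 5 6 10 4 8 11) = [0, 1, 5, 3, 8, 6, 10, 7, 11, 9, 4, 2]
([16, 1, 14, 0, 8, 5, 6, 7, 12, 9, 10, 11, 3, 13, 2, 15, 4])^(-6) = (16)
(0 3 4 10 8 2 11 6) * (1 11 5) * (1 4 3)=(0 1 11 6)(2 5 4 10 8)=[1, 11, 5, 3, 10, 4, 0, 7, 2, 9, 8, 6]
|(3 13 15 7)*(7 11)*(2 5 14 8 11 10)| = |(2 5 14 8 11 7 3 13 15 10)| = 10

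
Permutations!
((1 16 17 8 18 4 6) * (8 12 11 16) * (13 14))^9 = ((1 8 18 4 6)(11 16 17 12)(13 14))^9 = (1 6 4 18 8)(11 16 17 12)(13 14)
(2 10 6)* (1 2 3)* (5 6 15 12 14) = (1 2 10 15 12 14 5 6 3) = [0, 2, 10, 1, 4, 6, 3, 7, 8, 9, 15, 11, 14, 13, 5, 12]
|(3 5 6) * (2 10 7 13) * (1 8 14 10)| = 21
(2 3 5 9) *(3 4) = (2 4 3 5 9) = [0, 1, 4, 5, 3, 9, 6, 7, 8, 2]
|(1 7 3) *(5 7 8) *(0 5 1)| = 4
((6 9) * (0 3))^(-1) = (0 3)(6 9)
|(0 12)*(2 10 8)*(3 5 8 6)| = |(0 12)(2 10 6 3 5 8)| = 6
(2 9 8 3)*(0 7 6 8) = [7, 1, 9, 2, 4, 5, 8, 6, 3, 0] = (0 7 6 8 3 2 9)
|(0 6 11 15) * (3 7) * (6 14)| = 10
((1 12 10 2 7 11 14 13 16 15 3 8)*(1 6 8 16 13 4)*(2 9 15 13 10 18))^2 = (1 18 7 14)(2 11 4 12)(3 13 9)(10 15 16)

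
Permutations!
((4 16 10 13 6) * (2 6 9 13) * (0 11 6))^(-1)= (0 2 10 16 4 6 11)(9 13)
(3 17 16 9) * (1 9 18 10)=(1 9 3 17 16 18 10)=[0, 9, 2, 17, 4, 5, 6, 7, 8, 3, 1, 11, 12, 13, 14, 15, 18, 16, 10]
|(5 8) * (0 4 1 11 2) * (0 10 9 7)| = 8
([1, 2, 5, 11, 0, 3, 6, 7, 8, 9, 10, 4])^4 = [3, 11, 4, 1, 5, 0, 6, 7, 8, 9, 10, 2]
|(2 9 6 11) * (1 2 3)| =6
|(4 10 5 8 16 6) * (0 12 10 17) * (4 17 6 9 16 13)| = 18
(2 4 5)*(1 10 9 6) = (1 10 9 6)(2 4 5) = [0, 10, 4, 3, 5, 2, 1, 7, 8, 6, 9]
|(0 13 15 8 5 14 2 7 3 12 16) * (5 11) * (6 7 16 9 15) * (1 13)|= 15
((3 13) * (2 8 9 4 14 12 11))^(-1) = (2 11 12 14 4 9 8)(3 13)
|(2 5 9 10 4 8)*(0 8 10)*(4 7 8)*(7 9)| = |(0 4 10 9)(2 5 7 8)| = 4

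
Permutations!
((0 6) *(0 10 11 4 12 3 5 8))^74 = (0 10 4 3 8 6 11 12 5)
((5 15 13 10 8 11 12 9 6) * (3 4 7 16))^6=(3 7)(4 16)(5 12 10)(6 11 13)(8 15 9)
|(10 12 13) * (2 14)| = 6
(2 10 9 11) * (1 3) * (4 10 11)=(1 3)(2 11)(4 10 9)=[0, 3, 11, 1, 10, 5, 6, 7, 8, 4, 9, 2]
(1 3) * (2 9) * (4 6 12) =(1 3)(2 9)(4 6 12) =[0, 3, 9, 1, 6, 5, 12, 7, 8, 2, 10, 11, 4]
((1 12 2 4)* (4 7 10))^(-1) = (1 4 10 7 2 12) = ((1 12 2 7 10 4))^(-1)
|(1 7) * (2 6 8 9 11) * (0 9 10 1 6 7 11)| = 14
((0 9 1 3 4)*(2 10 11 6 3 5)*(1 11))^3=(0 6)(1 10 2 5)(3 9)(4 11)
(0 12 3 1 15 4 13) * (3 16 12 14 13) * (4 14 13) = (0 13)(1 15 14 4 3)(12 16) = [13, 15, 2, 1, 3, 5, 6, 7, 8, 9, 10, 11, 16, 0, 4, 14, 12]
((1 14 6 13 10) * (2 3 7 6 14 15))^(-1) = (1 10 13 6 7 3 2 15)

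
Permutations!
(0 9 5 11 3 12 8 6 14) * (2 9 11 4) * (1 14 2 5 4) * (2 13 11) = (0 2 9 4 5 1 14)(3 12 8 6 13 11) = [2, 14, 9, 12, 5, 1, 13, 7, 6, 4, 10, 3, 8, 11, 0]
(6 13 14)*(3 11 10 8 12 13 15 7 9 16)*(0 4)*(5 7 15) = [4, 1, 2, 11, 0, 7, 5, 9, 12, 16, 8, 10, 13, 14, 6, 15, 3] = (0 4)(3 11 10 8 12 13 14 6 5 7 9 16)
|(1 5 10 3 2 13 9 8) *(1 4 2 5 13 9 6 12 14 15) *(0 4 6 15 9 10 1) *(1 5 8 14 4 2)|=|(0 2 10 3 8 6 12 4 1 13 15)(9 14)|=22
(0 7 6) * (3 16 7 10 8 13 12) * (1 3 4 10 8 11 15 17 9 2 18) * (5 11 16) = [8, 3, 18, 5, 10, 11, 0, 6, 13, 2, 16, 15, 4, 12, 14, 17, 7, 9, 1] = (0 8 13 12 4 10 16 7 6)(1 3 5 11 15 17 9 2 18)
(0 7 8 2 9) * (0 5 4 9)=(0 7 8 2)(4 9 5)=[7, 1, 0, 3, 9, 4, 6, 8, 2, 5]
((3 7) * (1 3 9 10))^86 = (1 3 7 9 10) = ((1 3 7 9 10))^86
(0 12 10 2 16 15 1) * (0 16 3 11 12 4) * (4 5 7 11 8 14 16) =(0 5 7 11 12 10 2 3 8 14 16 15 1 4) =[5, 4, 3, 8, 0, 7, 6, 11, 14, 9, 2, 12, 10, 13, 16, 1, 15]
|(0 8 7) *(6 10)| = |(0 8 7)(6 10)| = 6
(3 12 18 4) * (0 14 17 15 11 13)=(0 14 17 15 11 13)(3 12 18 4)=[14, 1, 2, 12, 3, 5, 6, 7, 8, 9, 10, 13, 18, 0, 17, 11, 16, 15, 4]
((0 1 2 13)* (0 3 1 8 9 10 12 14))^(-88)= (0 9 12)(8 10 14)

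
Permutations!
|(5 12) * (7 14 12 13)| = |(5 13 7 14 12)| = 5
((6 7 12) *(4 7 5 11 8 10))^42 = (4 12 5 8)(6 11 10 7)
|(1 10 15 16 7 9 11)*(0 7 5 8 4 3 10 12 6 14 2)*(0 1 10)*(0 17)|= 60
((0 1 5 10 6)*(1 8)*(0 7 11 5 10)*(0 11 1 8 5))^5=((0 5 11)(1 10 6 7))^5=(0 11 5)(1 10 6 7)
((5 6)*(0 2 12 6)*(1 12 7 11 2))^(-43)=((0 1 12 6 5)(2 7 11))^(-43)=(0 12 5 1 6)(2 11 7)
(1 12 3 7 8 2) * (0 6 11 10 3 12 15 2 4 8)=[6, 15, 1, 7, 8, 5, 11, 0, 4, 9, 3, 10, 12, 13, 14, 2]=(0 6 11 10 3 7)(1 15 2)(4 8)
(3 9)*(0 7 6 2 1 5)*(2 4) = [7, 5, 1, 9, 2, 0, 4, 6, 8, 3] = (0 7 6 4 2 1 5)(3 9)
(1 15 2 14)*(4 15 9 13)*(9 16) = [0, 16, 14, 3, 15, 5, 6, 7, 8, 13, 10, 11, 12, 4, 1, 2, 9] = (1 16 9 13 4 15 2 14)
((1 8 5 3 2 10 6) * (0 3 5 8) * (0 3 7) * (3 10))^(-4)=(1 6 10)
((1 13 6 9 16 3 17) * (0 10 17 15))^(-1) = ((0 10 17 1 13 6 9 16 3 15))^(-1) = (0 15 3 16 9 6 13 1 17 10)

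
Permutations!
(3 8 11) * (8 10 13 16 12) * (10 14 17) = (3 14 17 10 13 16 12 8 11) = [0, 1, 2, 14, 4, 5, 6, 7, 11, 9, 13, 3, 8, 16, 17, 15, 12, 10]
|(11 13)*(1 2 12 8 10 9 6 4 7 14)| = 10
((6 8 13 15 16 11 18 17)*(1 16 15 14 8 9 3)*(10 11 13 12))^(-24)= ((1 16 13 14 8 12 10 11 18 17 6 9 3))^(-24)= (1 13 8 10 18 6 3 16 14 12 11 17 9)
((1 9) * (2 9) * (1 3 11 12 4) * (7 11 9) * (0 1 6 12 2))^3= ((0 1)(2 7 11)(3 9)(4 6 12))^3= (12)(0 1)(3 9)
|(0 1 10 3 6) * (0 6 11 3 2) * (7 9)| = |(0 1 10 2)(3 11)(7 9)| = 4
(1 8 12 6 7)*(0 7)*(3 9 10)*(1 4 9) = (0 7 4 9 10 3 1 8 12 6) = [7, 8, 2, 1, 9, 5, 0, 4, 12, 10, 3, 11, 6]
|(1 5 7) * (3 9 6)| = 3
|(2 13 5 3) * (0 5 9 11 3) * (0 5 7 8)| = |(0 7 8)(2 13 9 11 3)| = 15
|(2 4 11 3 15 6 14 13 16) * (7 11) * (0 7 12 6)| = |(0 7 11 3 15)(2 4 12 6 14 13 16)| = 35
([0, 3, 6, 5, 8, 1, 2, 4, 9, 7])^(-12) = [0, 1, 2, 3, 4, 5, 6, 7, 8, 9]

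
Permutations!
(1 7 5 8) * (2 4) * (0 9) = (0 9)(1 7 5 8)(2 4) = [9, 7, 4, 3, 2, 8, 6, 5, 1, 0]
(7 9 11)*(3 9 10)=(3 9 11 7 10)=[0, 1, 2, 9, 4, 5, 6, 10, 8, 11, 3, 7]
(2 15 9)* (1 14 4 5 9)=[0, 14, 15, 3, 5, 9, 6, 7, 8, 2, 10, 11, 12, 13, 4, 1]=(1 14 4 5 9 2 15)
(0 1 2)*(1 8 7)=(0 8 7 1 2)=[8, 2, 0, 3, 4, 5, 6, 1, 7]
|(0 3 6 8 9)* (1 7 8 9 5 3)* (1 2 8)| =|(0 2 8 5 3 6 9)(1 7)| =14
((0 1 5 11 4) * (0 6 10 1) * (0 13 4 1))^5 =((0 13 4 6 10)(1 5 11))^5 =(13)(1 11 5)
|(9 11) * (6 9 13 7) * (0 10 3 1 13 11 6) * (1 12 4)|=8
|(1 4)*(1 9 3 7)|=5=|(1 4 9 3 7)|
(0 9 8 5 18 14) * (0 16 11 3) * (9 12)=[12, 1, 2, 0, 4, 18, 6, 7, 5, 8, 10, 3, 9, 13, 16, 15, 11, 17, 14]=(0 12 9 8 5 18 14 16 11 3)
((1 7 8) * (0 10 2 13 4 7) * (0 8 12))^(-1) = ((0 10 2 13 4 7 12)(1 8))^(-1) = (0 12 7 4 13 2 10)(1 8)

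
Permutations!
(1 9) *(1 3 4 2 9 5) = [0, 5, 9, 4, 2, 1, 6, 7, 8, 3] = (1 5)(2 9 3 4)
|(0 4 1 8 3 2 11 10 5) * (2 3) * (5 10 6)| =8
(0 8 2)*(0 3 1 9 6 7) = [8, 9, 3, 1, 4, 5, 7, 0, 2, 6] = (0 8 2 3 1 9 6 7)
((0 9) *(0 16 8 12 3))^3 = (0 8)(3 16)(9 12)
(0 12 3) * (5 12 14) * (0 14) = [0, 1, 2, 14, 4, 12, 6, 7, 8, 9, 10, 11, 3, 13, 5] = (3 14 5 12)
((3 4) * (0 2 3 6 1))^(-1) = (0 1 6 4 3 2)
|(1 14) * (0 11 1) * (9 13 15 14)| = 7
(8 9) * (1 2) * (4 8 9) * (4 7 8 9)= (1 2)(4 9)(7 8)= [0, 2, 1, 3, 9, 5, 6, 8, 7, 4]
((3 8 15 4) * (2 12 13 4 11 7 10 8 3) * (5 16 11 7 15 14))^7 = ((2 12 13 4)(5 16 11 15 7 10 8 14))^7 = (2 4 13 12)(5 14 8 10 7 15 11 16)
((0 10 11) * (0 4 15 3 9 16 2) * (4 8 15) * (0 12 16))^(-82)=(0 11 15 9 10 8 3)(2 16 12)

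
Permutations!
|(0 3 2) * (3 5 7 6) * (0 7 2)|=6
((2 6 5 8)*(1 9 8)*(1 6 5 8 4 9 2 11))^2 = (1 5 8)(2 6 11)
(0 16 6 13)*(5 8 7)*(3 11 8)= (0 16 6 13)(3 11 8 7 5)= [16, 1, 2, 11, 4, 3, 13, 5, 7, 9, 10, 8, 12, 0, 14, 15, 6]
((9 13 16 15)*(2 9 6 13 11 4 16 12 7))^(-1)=(2 7 12 13 6 15 16 4 11 9)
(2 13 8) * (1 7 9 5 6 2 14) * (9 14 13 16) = (1 7 14)(2 16 9 5 6)(8 13) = [0, 7, 16, 3, 4, 6, 2, 14, 13, 5, 10, 11, 12, 8, 1, 15, 9]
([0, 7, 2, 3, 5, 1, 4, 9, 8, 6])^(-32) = (1 4 9)(5 6 7)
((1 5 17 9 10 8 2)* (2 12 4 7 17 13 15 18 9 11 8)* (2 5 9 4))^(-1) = (1 2 12 8 11 17 7 4 18 15 13 5 10 9)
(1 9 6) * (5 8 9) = [0, 5, 2, 3, 4, 8, 1, 7, 9, 6] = (1 5 8 9 6)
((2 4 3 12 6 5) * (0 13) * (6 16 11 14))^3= ((0 13)(2 4 3 12 16 11 14 6 5))^3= (0 13)(2 12 14)(3 11 5)(4 16 6)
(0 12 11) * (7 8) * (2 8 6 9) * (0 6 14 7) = (0 12 11 6 9 2 8)(7 14) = [12, 1, 8, 3, 4, 5, 9, 14, 0, 2, 10, 6, 11, 13, 7]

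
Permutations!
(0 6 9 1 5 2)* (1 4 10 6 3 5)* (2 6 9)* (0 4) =(0 3 5 6 2 4 10 9) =[3, 1, 4, 5, 10, 6, 2, 7, 8, 0, 9]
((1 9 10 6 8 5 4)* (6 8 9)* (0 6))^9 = (0 6 9 10 8 5 4 1)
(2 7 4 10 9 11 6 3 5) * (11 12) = (2 7 4 10 9 12 11 6 3 5) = [0, 1, 7, 5, 10, 2, 3, 4, 8, 12, 9, 6, 11]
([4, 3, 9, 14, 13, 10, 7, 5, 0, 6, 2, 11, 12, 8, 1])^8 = [0, 14, 6, 1, 4, 2, 5, 10, 8, 7, 9, 11, 12, 13, 3]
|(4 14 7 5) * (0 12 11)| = 12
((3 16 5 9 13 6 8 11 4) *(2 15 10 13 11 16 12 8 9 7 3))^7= ((2 15 10 13 6 9 11 4)(3 12 8 16 5 7))^7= (2 4 11 9 6 13 10 15)(3 12 8 16 5 7)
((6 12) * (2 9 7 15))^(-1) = (2 15 7 9)(6 12)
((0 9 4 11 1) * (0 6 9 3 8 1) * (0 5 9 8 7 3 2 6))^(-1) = (0 1 8 6 2)(3 7)(4 9 5 11) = ((0 2 6 8 1)(3 7)(4 11 5 9))^(-1)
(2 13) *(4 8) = (2 13)(4 8) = [0, 1, 13, 3, 8, 5, 6, 7, 4, 9, 10, 11, 12, 2]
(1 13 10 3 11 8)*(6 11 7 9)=[0, 13, 2, 7, 4, 5, 11, 9, 1, 6, 3, 8, 12, 10]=(1 13 10 3 7 9 6 11 8)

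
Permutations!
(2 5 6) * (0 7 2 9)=(0 7 2 5 6 9)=[7, 1, 5, 3, 4, 6, 9, 2, 8, 0]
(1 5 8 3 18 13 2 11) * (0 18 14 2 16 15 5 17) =(0 18 13 16 15 5 8 3 14 2 11 1 17) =[18, 17, 11, 14, 4, 8, 6, 7, 3, 9, 10, 1, 12, 16, 2, 5, 15, 0, 13]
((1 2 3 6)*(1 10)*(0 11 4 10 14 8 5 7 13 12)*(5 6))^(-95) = (0 1 7 11 2 13 4 3 12 10 5)(6 14 8)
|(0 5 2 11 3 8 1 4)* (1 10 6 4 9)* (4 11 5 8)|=14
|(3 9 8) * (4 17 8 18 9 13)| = 10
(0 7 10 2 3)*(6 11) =(0 7 10 2 3)(6 11) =[7, 1, 3, 0, 4, 5, 11, 10, 8, 9, 2, 6]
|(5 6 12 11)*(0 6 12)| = 6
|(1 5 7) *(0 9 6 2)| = |(0 9 6 2)(1 5 7)| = 12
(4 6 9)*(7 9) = (4 6 7 9) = [0, 1, 2, 3, 6, 5, 7, 9, 8, 4]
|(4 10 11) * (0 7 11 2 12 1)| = |(0 7 11 4 10 2 12 1)| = 8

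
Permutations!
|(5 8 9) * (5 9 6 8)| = 2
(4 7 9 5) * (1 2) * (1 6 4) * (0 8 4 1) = [8, 2, 6, 3, 7, 0, 1, 9, 4, 5] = (0 8 4 7 9 5)(1 2 6)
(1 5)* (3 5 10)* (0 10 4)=(0 10 3 5 1 4)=[10, 4, 2, 5, 0, 1, 6, 7, 8, 9, 3]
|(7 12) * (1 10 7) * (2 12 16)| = 6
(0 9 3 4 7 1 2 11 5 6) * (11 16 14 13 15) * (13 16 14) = (0 9 3 4 7 1 2 14 16 13 15 11 5 6) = [9, 2, 14, 4, 7, 6, 0, 1, 8, 3, 10, 5, 12, 15, 16, 11, 13]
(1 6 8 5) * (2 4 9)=(1 6 8 5)(2 4 9)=[0, 6, 4, 3, 9, 1, 8, 7, 5, 2]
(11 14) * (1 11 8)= (1 11 14 8)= [0, 11, 2, 3, 4, 5, 6, 7, 1, 9, 10, 14, 12, 13, 8]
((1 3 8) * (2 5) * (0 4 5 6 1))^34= ((0 4 5 2 6 1 3 8))^34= (0 5 6 3)(1 8 4 2)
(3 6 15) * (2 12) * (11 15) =(2 12)(3 6 11 15) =[0, 1, 12, 6, 4, 5, 11, 7, 8, 9, 10, 15, 2, 13, 14, 3]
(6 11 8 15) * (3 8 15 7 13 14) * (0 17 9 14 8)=(0 17 9 14 3)(6 11 15)(7 13 8)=[17, 1, 2, 0, 4, 5, 11, 13, 7, 14, 10, 15, 12, 8, 3, 6, 16, 9]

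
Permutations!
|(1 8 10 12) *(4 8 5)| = |(1 5 4 8 10 12)| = 6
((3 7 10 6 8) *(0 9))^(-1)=((0 9)(3 7 10 6 8))^(-1)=(0 9)(3 8 6 10 7)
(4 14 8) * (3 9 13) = (3 9 13)(4 14 8) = [0, 1, 2, 9, 14, 5, 6, 7, 4, 13, 10, 11, 12, 3, 8]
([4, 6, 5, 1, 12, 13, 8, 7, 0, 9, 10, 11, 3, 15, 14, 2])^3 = [3, 0, 15, 8, 1, 2, 4, 7, 12, 9, 10, 11, 6, 5, 14, 13]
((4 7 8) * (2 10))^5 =((2 10)(4 7 8))^5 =(2 10)(4 8 7)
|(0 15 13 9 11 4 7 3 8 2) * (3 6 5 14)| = |(0 15 13 9 11 4 7 6 5 14 3 8 2)| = 13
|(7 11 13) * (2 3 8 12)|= 12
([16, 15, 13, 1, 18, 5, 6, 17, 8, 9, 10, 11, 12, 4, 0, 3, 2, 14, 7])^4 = [4, 15, 7, 1, 14, 5, 6, 16, 8, 9, 10, 11, 12, 17, 13, 3, 18, 2, 0]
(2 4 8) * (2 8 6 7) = (8)(2 4 6 7) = [0, 1, 4, 3, 6, 5, 7, 2, 8]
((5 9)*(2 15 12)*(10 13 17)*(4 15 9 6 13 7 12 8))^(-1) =(2 12 7 10 17 13 6 5 9)(4 8 15)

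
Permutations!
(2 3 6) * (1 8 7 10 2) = (1 8 7 10 2 3 6) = [0, 8, 3, 6, 4, 5, 1, 10, 7, 9, 2]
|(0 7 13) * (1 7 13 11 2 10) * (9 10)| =6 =|(0 13)(1 7 11 2 9 10)|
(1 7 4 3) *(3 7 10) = (1 10 3)(4 7) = [0, 10, 2, 1, 7, 5, 6, 4, 8, 9, 3]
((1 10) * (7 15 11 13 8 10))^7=((1 7 15 11 13 8 10))^7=(15)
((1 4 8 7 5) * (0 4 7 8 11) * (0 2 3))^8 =((0 4 11 2 3)(1 7 5))^8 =(0 2 4 3 11)(1 5 7)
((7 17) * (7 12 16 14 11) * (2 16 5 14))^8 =((2 16)(5 14 11 7 17 12))^8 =(5 11 17)(7 12 14)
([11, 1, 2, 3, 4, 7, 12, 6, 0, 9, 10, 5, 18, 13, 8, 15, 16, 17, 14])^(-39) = (0 18 7)(5 8 12)(6 11 14)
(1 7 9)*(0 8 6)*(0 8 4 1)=(0 4 1 7 9)(6 8)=[4, 7, 2, 3, 1, 5, 8, 9, 6, 0]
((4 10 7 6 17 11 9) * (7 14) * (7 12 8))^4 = ((4 10 14 12 8 7 6 17 11 9))^4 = (4 8 11 14 6)(7 9 12 17 10)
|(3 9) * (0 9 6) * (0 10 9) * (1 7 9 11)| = 7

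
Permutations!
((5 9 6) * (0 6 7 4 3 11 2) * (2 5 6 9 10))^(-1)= ((0 9 7 4 3 11 5 10 2))^(-1)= (0 2 10 5 11 3 4 7 9)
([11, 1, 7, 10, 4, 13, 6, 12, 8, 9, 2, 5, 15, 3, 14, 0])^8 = [12, 1, 3, 5, 4, 0, 6, 10, 8, 9, 13, 15, 2, 11, 14, 7]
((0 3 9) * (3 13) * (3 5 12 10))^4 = (0 10 13 3 5 9 12)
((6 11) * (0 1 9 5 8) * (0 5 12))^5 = ((0 1 9 12)(5 8)(6 11))^5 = (0 1 9 12)(5 8)(6 11)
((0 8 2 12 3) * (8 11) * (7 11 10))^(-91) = ((0 10 7 11 8 2 12 3))^(-91) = (0 2 7 3 8 10 12 11)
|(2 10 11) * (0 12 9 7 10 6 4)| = 9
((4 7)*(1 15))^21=(1 15)(4 7)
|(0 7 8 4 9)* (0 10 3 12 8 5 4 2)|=10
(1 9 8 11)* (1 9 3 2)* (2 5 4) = (1 3 5 4 2)(8 11 9) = [0, 3, 1, 5, 2, 4, 6, 7, 11, 8, 10, 9]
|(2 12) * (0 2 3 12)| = 2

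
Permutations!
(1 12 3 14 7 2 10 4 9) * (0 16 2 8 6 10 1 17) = (0 16 2 1 12 3 14 7 8 6 10 4 9 17) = [16, 12, 1, 14, 9, 5, 10, 8, 6, 17, 4, 11, 3, 13, 7, 15, 2, 0]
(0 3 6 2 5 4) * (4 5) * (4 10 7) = (0 3 6 2 10 7 4) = [3, 1, 10, 6, 0, 5, 2, 4, 8, 9, 7]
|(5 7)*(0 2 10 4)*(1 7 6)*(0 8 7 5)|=|(0 2 10 4 8 7)(1 5 6)|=6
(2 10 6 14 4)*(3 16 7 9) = (2 10 6 14 4)(3 16 7 9) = [0, 1, 10, 16, 2, 5, 14, 9, 8, 3, 6, 11, 12, 13, 4, 15, 7]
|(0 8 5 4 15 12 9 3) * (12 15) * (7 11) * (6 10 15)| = 42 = |(0 8 5 4 12 9 3)(6 10 15)(7 11)|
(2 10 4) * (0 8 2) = (0 8 2 10 4) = [8, 1, 10, 3, 0, 5, 6, 7, 2, 9, 4]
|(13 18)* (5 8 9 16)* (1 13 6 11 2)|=12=|(1 13 18 6 11 2)(5 8 9 16)|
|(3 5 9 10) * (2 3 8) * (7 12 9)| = |(2 3 5 7 12 9 10 8)| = 8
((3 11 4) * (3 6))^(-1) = (3 6 4 11)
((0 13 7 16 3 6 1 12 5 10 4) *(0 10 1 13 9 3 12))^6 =((0 9 3 6 13 7 16 12 5 1)(4 10))^6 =(0 16 3 5 13)(1 7 9 12 6)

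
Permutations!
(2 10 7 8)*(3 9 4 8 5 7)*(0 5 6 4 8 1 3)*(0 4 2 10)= (0 5 7 6 2)(1 3 9 8 10 4)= [5, 3, 0, 9, 1, 7, 2, 6, 10, 8, 4]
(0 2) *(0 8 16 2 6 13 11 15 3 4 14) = (0 6 13 11 15 3 4 14)(2 8 16) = [6, 1, 8, 4, 14, 5, 13, 7, 16, 9, 10, 15, 12, 11, 0, 3, 2]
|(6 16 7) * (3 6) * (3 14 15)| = |(3 6 16 7 14 15)| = 6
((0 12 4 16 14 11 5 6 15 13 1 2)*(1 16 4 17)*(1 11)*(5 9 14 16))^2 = ((0 12 17 11 9 14 1 2)(5 6 15 13))^2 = (0 17 9 1)(2 12 11 14)(5 15)(6 13)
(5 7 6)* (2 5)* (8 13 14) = [0, 1, 5, 3, 4, 7, 2, 6, 13, 9, 10, 11, 12, 14, 8] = (2 5 7 6)(8 13 14)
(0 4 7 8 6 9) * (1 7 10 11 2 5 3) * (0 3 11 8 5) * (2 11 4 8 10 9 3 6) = [8, 7, 0, 1, 9, 4, 3, 5, 2, 6, 10, 11] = (11)(0 8 2)(1 7 5 4 9 6 3)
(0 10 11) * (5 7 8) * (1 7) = (0 10 11)(1 7 8 5) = [10, 7, 2, 3, 4, 1, 6, 8, 5, 9, 11, 0]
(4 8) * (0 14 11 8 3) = (0 14 11 8 4 3) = [14, 1, 2, 0, 3, 5, 6, 7, 4, 9, 10, 8, 12, 13, 11]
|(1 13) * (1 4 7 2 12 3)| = |(1 13 4 7 2 12 3)| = 7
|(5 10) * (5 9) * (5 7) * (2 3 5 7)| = 5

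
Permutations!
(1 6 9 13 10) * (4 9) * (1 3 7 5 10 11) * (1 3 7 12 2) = (1 6 4 9 13 11 3 12 2)(5 10 7) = [0, 6, 1, 12, 9, 10, 4, 5, 8, 13, 7, 3, 2, 11]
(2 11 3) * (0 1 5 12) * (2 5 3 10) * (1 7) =(0 7 1 3 5 12)(2 11 10) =[7, 3, 11, 5, 4, 12, 6, 1, 8, 9, 2, 10, 0]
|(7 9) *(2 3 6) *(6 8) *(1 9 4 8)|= 8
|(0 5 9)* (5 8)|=4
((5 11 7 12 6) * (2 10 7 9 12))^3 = (5 12 11 6 9)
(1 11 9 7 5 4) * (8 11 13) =(1 13 8 11 9 7 5 4) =[0, 13, 2, 3, 1, 4, 6, 5, 11, 7, 10, 9, 12, 8]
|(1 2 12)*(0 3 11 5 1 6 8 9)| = 10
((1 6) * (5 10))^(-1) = (1 6)(5 10)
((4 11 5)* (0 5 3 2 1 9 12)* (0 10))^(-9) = (0 5 4 11 3 2 1 9 12 10)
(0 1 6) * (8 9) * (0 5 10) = (0 1 6 5 10)(8 9) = [1, 6, 2, 3, 4, 10, 5, 7, 9, 8, 0]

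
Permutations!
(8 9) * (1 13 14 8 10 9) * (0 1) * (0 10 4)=[1, 13, 2, 3, 0, 5, 6, 7, 10, 4, 9, 11, 12, 14, 8]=(0 1 13 14 8 10 9 4)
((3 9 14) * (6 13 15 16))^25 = (3 9 14)(6 13 15 16) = ((3 9 14)(6 13 15 16))^25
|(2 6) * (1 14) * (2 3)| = 6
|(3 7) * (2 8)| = |(2 8)(3 7)| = 2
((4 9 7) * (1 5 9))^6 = ((1 5 9 7 4))^6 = (1 5 9 7 4)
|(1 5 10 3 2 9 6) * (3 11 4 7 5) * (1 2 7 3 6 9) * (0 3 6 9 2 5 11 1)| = 11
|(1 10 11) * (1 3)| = |(1 10 11 3)| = 4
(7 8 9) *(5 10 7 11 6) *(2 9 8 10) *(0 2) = (0 2 9 11 6 5)(7 10) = [2, 1, 9, 3, 4, 0, 5, 10, 8, 11, 7, 6]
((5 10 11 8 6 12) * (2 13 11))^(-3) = ((2 13 11 8 6 12 5 10))^(-3) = (2 12 11 10 6 13 5 8)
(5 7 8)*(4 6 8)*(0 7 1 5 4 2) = (0 7 2)(1 5)(4 6 8) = [7, 5, 0, 3, 6, 1, 8, 2, 4]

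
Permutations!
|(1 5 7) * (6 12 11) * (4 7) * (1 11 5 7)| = |(1 7 11 6 12 5 4)| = 7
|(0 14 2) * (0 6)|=|(0 14 2 6)|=4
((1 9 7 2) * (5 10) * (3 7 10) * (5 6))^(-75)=((1 9 10 6 5 3 7 2))^(-75)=(1 3 10 2 5 9 7 6)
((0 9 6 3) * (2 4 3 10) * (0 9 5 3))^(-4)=(0 6)(2 3)(4 9)(5 10)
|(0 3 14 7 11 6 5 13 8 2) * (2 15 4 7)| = |(0 3 14 2)(4 7 11 6 5 13 8 15)| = 8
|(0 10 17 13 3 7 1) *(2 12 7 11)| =|(0 10 17 13 3 11 2 12 7 1)| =10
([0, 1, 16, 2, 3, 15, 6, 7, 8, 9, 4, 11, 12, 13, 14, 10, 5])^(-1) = (2 3 4 10 15 5 16)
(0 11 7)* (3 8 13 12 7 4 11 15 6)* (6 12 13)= (0 15 12 7)(3 8 6)(4 11)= [15, 1, 2, 8, 11, 5, 3, 0, 6, 9, 10, 4, 7, 13, 14, 12]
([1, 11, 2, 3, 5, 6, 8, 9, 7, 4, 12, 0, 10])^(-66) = (12)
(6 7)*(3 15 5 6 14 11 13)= (3 15 5 6 7 14 11 13)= [0, 1, 2, 15, 4, 6, 7, 14, 8, 9, 10, 13, 12, 3, 11, 5]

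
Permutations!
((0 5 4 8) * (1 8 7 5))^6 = ((0 1 8)(4 7 5))^6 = (8)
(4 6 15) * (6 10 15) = (4 10 15) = [0, 1, 2, 3, 10, 5, 6, 7, 8, 9, 15, 11, 12, 13, 14, 4]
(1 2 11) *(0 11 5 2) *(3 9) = (0 11 1)(2 5)(3 9) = [11, 0, 5, 9, 4, 2, 6, 7, 8, 3, 10, 1]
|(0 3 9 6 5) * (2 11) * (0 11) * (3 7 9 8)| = |(0 7 9 6 5 11 2)(3 8)| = 14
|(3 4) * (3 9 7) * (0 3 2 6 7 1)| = |(0 3 4 9 1)(2 6 7)| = 15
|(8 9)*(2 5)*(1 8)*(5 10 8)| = |(1 5 2 10 8 9)| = 6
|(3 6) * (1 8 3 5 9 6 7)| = 12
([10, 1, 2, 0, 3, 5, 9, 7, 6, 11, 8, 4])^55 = [3, 1, 2, 4, 11, 5, 8, 7, 10, 6, 0, 9]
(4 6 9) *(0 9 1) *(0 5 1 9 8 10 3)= (0 8 10 3)(1 5)(4 6 9)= [8, 5, 2, 0, 6, 1, 9, 7, 10, 4, 3]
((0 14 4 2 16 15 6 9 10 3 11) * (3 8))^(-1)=((0 14 4 2 16 15 6 9 10 8 3 11))^(-1)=(0 11 3 8 10 9 6 15 16 2 4 14)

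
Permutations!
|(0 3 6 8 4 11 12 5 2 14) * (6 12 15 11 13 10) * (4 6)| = |(0 3 12 5 2 14)(4 13 10)(6 8)(11 15)| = 6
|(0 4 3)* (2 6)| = |(0 4 3)(2 6)| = 6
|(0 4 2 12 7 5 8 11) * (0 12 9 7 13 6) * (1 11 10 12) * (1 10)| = 13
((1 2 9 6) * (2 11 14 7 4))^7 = ((1 11 14 7 4 2 9 6))^7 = (1 6 9 2 4 7 14 11)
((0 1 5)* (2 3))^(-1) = (0 5 1)(2 3)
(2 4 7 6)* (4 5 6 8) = [0, 1, 5, 3, 7, 6, 2, 8, 4] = (2 5 6)(4 7 8)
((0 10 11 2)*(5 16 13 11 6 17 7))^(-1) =(0 2 11 13 16 5 7 17 6 10)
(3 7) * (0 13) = [13, 1, 2, 7, 4, 5, 6, 3, 8, 9, 10, 11, 12, 0] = (0 13)(3 7)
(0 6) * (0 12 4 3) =(0 6 12 4 3) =[6, 1, 2, 0, 3, 5, 12, 7, 8, 9, 10, 11, 4]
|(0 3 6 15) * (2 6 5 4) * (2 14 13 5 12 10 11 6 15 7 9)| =|(0 3 12 10 11 6 7 9 2 15)(4 14 13 5)| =20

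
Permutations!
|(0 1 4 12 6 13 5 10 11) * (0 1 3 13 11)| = 5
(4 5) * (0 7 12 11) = [7, 1, 2, 3, 5, 4, 6, 12, 8, 9, 10, 0, 11] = (0 7 12 11)(4 5)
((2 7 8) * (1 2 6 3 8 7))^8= (3 6 8)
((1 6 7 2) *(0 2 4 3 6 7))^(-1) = ((0 2 1 7 4 3 6))^(-1) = (0 6 3 4 7 1 2)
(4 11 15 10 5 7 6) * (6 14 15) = (4 11 6)(5 7 14 15 10) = [0, 1, 2, 3, 11, 7, 4, 14, 8, 9, 5, 6, 12, 13, 15, 10]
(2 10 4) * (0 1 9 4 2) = [1, 9, 10, 3, 0, 5, 6, 7, 8, 4, 2] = (0 1 9 4)(2 10)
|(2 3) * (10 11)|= |(2 3)(10 11)|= 2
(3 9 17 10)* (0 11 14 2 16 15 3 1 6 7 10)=(0 11 14 2 16 15 3 9 17)(1 6 7 10)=[11, 6, 16, 9, 4, 5, 7, 10, 8, 17, 1, 14, 12, 13, 2, 3, 15, 0]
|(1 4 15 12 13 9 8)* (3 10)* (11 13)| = 8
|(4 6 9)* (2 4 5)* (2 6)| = |(2 4)(5 6 9)| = 6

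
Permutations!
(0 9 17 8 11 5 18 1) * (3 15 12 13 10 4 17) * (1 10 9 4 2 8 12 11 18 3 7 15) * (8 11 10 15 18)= (0 4 17 12 13 9 7 18 15 10 2 11 5 3 1)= [4, 0, 11, 1, 17, 3, 6, 18, 8, 7, 2, 5, 13, 9, 14, 10, 16, 12, 15]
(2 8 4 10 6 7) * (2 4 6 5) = (2 8 6 7 4 10 5) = [0, 1, 8, 3, 10, 2, 7, 4, 6, 9, 5]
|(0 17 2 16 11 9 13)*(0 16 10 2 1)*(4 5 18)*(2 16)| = 6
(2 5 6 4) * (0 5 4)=[5, 1, 4, 3, 2, 6, 0]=(0 5 6)(2 4)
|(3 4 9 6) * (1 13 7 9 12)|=8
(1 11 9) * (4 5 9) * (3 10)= (1 11 4 5 9)(3 10)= [0, 11, 2, 10, 5, 9, 6, 7, 8, 1, 3, 4]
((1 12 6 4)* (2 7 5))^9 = (1 12 6 4)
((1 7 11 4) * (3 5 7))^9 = (1 7)(3 11)(4 5)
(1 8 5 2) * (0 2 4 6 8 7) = (0 2 1 7)(4 6 8 5) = [2, 7, 1, 3, 6, 4, 8, 0, 5]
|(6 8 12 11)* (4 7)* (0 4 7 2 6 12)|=10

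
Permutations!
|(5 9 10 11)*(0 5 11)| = |(11)(0 5 9 10)| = 4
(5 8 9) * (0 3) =(0 3)(5 8 9) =[3, 1, 2, 0, 4, 8, 6, 7, 9, 5]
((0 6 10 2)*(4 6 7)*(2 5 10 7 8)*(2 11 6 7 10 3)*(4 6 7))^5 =((0 8 11 7 6 10 5 3 2))^5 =(0 10 8 5 11 3 7 2 6)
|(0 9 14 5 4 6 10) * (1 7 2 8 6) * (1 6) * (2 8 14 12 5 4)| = 9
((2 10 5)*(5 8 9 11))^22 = ((2 10 8 9 11 5))^22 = (2 11 8)(5 9 10)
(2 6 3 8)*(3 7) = (2 6 7 3 8) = [0, 1, 6, 8, 4, 5, 7, 3, 2]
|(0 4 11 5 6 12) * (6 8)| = |(0 4 11 5 8 6 12)| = 7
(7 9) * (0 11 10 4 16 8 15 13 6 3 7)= (0 11 10 4 16 8 15 13 6 3 7 9)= [11, 1, 2, 7, 16, 5, 3, 9, 15, 0, 4, 10, 12, 6, 14, 13, 8]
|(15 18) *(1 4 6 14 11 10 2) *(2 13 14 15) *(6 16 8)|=|(1 4 16 8 6 15 18 2)(10 13 14 11)|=8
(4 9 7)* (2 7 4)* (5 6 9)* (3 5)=(2 7)(3 5 6 9 4)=[0, 1, 7, 5, 3, 6, 9, 2, 8, 4]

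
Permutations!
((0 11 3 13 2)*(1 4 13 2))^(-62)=((0 11 3 2)(1 4 13))^(-62)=(0 3)(1 4 13)(2 11)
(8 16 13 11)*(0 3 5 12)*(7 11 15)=(0 3 5 12)(7 11 8 16 13 15)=[3, 1, 2, 5, 4, 12, 6, 11, 16, 9, 10, 8, 0, 15, 14, 7, 13]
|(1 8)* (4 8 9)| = 4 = |(1 9 4 8)|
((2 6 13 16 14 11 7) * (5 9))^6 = (2 7 11 14 16 13 6)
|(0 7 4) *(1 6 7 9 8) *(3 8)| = 8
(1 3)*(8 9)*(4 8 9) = (9)(1 3)(4 8) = [0, 3, 2, 1, 8, 5, 6, 7, 4, 9]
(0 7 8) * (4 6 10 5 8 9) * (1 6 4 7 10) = (0 10 5 8)(1 6)(7 9) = [10, 6, 2, 3, 4, 8, 1, 9, 0, 7, 5]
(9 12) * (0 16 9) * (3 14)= (0 16 9 12)(3 14)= [16, 1, 2, 14, 4, 5, 6, 7, 8, 12, 10, 11, 0, 13, 3, 15, 9]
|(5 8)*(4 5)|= 3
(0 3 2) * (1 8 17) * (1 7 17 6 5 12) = (0 3 2)(1 8 6 5 12)(7 17) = [3, 8, 0, 2, 4, 12, 5, 17, 6, 9, 10, 11, 1, 13, 14, 15, 16, 7]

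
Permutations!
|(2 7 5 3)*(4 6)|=|(2 7 5 3)(4 6)|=4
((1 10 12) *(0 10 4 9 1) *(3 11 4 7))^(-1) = (0 12 10)(1 9 4 11 3 7)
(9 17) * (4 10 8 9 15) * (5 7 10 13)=(4 13 5 7 10 8 9 17 15)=[0, 1, 2, 3, 13, 7, 6, 10, 9, 17, 8, 11, 12, 5, 14, 4, 16, 15]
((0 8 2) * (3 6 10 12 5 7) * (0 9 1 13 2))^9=(0 8)(1 13 2 9)(3 12)(5 6)(7 10)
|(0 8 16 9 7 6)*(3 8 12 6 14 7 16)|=|(0 12 6)(3 8)(7 14)(9 16)|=6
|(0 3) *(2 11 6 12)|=4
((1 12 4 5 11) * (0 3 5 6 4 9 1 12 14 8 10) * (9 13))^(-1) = (0 10 8 14 1 9 13 12 11 5 3)(4 6)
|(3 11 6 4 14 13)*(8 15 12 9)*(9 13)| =10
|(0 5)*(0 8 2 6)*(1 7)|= 10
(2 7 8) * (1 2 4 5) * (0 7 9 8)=(0 7)(1 2 9 8 4 5)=[7, 2, 9, 3, 5, 1, 6, 0, 4, 8]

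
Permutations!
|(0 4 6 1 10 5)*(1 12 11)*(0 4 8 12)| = |(0 8 12 11 1 10 5 4 6)| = 9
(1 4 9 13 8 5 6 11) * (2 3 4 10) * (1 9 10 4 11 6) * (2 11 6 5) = (1 4 10 11 9 13 8 2 3 6 5) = [0, 4, 3, 6, 10, 1, 5, 7, 2, 13, 11, 9, 12, 8]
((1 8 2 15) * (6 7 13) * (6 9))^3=(1 15 2 8)(6 9 13 7)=((1 8 2 15)(6 7 13 9))^3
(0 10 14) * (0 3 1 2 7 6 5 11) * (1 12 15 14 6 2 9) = [10, 9, 7, 12, 4, 11, 5, 2, 8, 1, 6, 0, 15, 13, 3, 14] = (0 10 6 5 11)(1 9)(2 7)(3 12 15 14)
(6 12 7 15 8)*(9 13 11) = (6 12 7 15 8)(9 13 11) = [0, 1, 2, 3, 4, 5, 12, 15, 6, 13, 10, 9, 7, 11, 14, 8]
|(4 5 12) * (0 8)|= 6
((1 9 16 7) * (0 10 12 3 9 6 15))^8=(0 6 7 9 12)(1 16 3 10 15)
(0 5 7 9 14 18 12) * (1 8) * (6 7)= (0 5 6 7 9 14 18 12)(1 8)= [5, 8, 2, 3, 4, 6, 7, 9, 1, 14, 10, 11, 0, 13, 18, 15, 16, 17, 12]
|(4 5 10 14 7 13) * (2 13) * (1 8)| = 14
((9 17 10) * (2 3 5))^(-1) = ((2 3 5)(9 17 10))^(-1) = (2 5 3)(9 10 17)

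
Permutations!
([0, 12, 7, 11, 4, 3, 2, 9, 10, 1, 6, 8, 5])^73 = [0, 6, 11, 9, 4, 7, 3, 8, 12, 10, 5, 1, 2]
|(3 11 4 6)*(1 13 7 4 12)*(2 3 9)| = |(1 13 7 4 6 9 2 3 11 12)| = 10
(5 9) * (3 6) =(3 6)(5 9) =[0, 1, 2, 6, 4, 9, 3, 7, 8, 5]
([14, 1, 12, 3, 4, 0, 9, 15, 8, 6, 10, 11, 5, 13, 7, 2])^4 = (0 2 14 12 7 5 15)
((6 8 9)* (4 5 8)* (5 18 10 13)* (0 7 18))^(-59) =(0 7 18 10 13 5 8 9 6 4)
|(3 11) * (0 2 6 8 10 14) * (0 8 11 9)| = |(0 2 6 11 3 9)(8 10 14)| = 6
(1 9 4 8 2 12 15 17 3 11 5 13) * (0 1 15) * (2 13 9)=(0 1 2 12)(3 11 5 9 4 8 13 15 17)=[1, 2, 12, 11, 8, 9, 6, 7, 13, 4, 10, 5, 0, 15, 14, 17, 16, 3]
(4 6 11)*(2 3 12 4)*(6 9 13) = (2 3 12 4 9 13 6 11) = [0, 1, 3, 12, 9, 5, 11, 7, 8, 13, 10, 2, 4, 6]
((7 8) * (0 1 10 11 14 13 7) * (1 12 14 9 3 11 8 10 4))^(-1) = (0 8 10 7 13 14 12)(1 4)(3 9 11) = ((0 12 14 13 7 10 8)(1 4)(3 11 9))^(-1)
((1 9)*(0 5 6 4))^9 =((0 5 6 4)(1 9))^9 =(0 5 6 4)(1 9)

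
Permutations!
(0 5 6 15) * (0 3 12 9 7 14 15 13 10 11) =[5, 1, 2, 12, 4, 6, 13, 14, 8, 7, 11, 0, 9, 10, 15, 3] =(0 5 6 13 10 11)(3 12 9 7 14 15)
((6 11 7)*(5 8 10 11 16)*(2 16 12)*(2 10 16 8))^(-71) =(2 8 16 5)(6 7 11 10 12)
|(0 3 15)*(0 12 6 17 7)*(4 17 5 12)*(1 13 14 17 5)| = |(0 3 15 4 5 12 6 1 13 14 17 7)| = 12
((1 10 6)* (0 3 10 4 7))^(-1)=(0 7 4 1 6 10 3)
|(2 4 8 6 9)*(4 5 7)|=7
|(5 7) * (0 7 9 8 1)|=6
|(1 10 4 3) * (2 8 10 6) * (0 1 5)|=9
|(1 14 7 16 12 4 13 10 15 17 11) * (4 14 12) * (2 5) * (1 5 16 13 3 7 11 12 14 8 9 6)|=17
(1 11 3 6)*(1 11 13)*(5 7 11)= [0, 13, 2, 6, 4, 7, 5, 11, 8, 9, 10, 3, 12, 1]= (1 13)(3 6 5 7 11)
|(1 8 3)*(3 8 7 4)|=4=|(8)(1 7 4 3)|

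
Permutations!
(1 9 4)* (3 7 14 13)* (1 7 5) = (1 9 4 7 14 13 3 5) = [0, 9, 2, 5, 7, 1, 6, 14, 8, 4, 10, 11, 12, 3, 13]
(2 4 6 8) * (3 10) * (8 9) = (2 4 6 9 8)(3 10) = [0, 1, 4, 10, 6, 5, 9, 7, 2, 8, 3]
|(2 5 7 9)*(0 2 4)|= 6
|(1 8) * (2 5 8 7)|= |(1 7 2 5 8)|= 5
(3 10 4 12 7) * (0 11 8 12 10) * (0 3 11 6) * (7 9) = [6, 1, 2, 3, 10, 5, 0, 11, 12, 7, 4, 8, 9] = (0 6)(4 10)(7 11 8 12 9)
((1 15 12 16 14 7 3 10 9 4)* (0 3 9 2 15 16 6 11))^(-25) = (0 11 6 12 15 2 10 3)(1 4 9 7 14 16)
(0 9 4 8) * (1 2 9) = (0 1 2 9 4 8) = [1, 2, 9, 3, 8, 5, 6, 7, 0, 4]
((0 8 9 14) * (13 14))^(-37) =(0 13 8 14 9)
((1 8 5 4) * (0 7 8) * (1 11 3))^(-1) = (0 1 3 11 4 5 8 7)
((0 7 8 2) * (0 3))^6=(0 7 8 2 3)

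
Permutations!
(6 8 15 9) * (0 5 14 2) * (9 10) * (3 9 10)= (0 5 14 2)(3 9 6 8 15)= [5, 1, 0, 9, 4, 14, 8, 7, 15, 6, 10, 11, 12, 13, 2, 3]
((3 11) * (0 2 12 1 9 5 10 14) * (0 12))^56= (1 5 14)(9 10 12)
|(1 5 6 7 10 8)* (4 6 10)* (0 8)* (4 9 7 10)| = 14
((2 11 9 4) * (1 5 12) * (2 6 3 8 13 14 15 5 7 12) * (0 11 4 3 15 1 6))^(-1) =(0 4 2 5 15 6 12 7 1 14 13 8 3 9 11)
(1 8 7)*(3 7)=[0, 8, 2, 7, 4, 5, 6, 1, 3]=(1 8 3 7)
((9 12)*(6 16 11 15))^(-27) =((6 16 11 15)(9 12))^(-27) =(6 16 11 15)(9 12)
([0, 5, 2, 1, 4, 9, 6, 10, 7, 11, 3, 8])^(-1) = [0, 3, 2, 10, 4, 1, 6, 8, 11, 5, 7, 9]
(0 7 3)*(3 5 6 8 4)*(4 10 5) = [7, 1, 2, 0, 3, 6, 8, 4, 10, 9, 5] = (0 7 4 3)(5 6 8 10)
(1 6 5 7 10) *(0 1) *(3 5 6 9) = (0 1 9 3 5 7 10) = [1, 9, 2, 5, 4, 7, 6, 10, 8, 3, 0]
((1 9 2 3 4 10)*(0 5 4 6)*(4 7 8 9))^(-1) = ((0 5 7 8 9 2 3 6)(1 4 10))^(-1) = (0 6 3 2 9 8 7 5)(1 10 4)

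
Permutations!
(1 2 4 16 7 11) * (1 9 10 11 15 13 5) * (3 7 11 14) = (1 2 4 16 11 9 10 14 3 7 15 13 5) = [0, 2, 4, 7, 16, 1, 6, 15, 8, 10, 14, 9, 12, 5, 3, 13, 11]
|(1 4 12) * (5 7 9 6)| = |(1 4 12)(5 7 9 6)| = 12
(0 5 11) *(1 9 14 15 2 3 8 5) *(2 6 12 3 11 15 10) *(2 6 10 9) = (0 1 2 11)(3 8 5 15 10 6 12)(9 14) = [1, 2, 11, 8, 4, 15, 12, 7, 5, 14, 6, 0, 3, 13, 9, 10]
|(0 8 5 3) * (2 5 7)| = 6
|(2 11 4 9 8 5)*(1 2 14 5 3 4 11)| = 4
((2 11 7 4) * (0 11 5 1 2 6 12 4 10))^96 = (12)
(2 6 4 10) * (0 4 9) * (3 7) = (0 4 10 2 6 9)(3 7) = [4, 1, 6, 7, 10, 5, 9, 3, 8, 0, 2]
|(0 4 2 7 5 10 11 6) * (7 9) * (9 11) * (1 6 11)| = 20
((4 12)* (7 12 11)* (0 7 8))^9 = ((0 7 12 4 11 8))^9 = (0 4)(7 11)(8 12)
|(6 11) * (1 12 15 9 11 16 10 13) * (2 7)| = |(1 12 15 9 11 6 16 10 13)(2 7)| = 18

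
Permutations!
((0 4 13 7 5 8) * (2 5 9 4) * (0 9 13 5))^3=(0 2)(4 9 8 5)(7 13)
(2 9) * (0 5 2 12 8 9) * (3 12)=(0 5 2)(3 12 8 9)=[5, 1, 0, 12, 4, 2, 6, 7, 9, 3, 10, 11, 8]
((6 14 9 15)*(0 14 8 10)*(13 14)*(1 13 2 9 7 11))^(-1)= ((0 2 9 15 6 8 10)(1 13 14 7 11))^(-1)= (0 10 8 6 15 9 2)(1 11 7 14 13)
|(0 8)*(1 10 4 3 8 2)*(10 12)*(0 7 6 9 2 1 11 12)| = 10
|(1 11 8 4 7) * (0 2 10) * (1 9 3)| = 21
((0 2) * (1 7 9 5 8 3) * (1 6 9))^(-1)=(0 2)(1 7)(3 8 5 9 6)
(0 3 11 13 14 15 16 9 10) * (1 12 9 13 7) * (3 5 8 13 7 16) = [5, 12, 2, 11, 4, 8, 6, 1, 13, 10, 0, 16, 9, 14, 15, 3, 7] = (0 5 8 13 14 15 3 11 16 7 1 12 9 10)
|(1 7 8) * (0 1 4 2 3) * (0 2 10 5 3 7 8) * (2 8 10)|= 9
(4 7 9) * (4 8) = (4 7 9 8) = [0, 1, 2, 3, 7, 5, 6, 9, 4, 8]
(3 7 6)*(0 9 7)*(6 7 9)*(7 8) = [6, 1, 2, 0, 4, 5, 3, 8, 7, 9] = (9)(0 6 3)(7 8)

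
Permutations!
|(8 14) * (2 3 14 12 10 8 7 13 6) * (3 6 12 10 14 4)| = 4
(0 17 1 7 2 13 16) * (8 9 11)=(0 17 1 7 2 13 16)(8 9 11)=[17, 7, 13, 3, 4, 5, 6, 2, 9, 11, 10, 8, 12, 16, 14, 15, 0, 1]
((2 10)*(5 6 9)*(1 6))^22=((1 6 9 5)(2 10))^22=(10)(1 9)(5 6)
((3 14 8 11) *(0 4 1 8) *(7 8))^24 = (14)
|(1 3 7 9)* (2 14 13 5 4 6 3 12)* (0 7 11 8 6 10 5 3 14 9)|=|(0 7)(1 12 2 9)(3 11 8 6 14 13)(4 10 5)|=12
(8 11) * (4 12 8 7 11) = (4 12 8)(7 11) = [0, 1, 2, 3, 12, 5, 6, 11, 4, 9, 10, 7, 8]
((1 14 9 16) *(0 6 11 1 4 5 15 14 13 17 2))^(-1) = (0 2 17 13 1 11 6)(4 16 9 14 15 5)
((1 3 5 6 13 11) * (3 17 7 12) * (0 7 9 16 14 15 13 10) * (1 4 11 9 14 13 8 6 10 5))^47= (0 10 5 6 8 15 14 17 1 3 12 7)(4 11)(9 13 16)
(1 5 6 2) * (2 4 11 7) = [0, 5, 1, 3, 11, 6, 4, 2, 8, 9, 10, 7] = (1 5 6 4 11 7 2)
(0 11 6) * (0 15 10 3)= (0 11 6 15 10 3)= [11, 1, 2, 0, 4, 5, 15, 7, 8, 9, 3, 6, 12, 13, 14, 10]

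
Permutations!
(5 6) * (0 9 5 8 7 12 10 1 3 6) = (0 9 5)(1 3 6 8 7 12 10) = [9, 3, 2, 6, 4, 0, 8, 12, 7, 5, 1, 11, 10]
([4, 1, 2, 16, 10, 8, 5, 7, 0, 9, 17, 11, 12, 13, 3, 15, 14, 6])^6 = (0 8 5 6 17 10 4)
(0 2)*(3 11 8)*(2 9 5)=[9, 1, 0, 11, 4, 2, 6, 7, 3, 5, 10, 8]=(0 9 5 2)(3 11 8)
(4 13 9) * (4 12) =(4 13 9 12) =[0, 1, 2, 3, 13, 5, 6, 7, 8, 12, 10, 11, 4, 9]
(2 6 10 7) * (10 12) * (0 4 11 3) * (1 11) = (0 4 1 11 3)(2 6 12 10 7) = [4, 11, 6, 0, 1, 5, 12, 2, 8, 9, 7, 3, 10]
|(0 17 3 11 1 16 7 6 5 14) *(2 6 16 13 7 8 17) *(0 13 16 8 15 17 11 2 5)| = 14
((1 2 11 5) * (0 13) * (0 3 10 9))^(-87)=(0 10 13 9 3)(1 2 11 5)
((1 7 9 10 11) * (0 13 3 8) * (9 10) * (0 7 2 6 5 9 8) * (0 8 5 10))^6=((0 13 3 8 7)(1 2 6 10 11)(5 9))^6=(0 13 3 8 7)(1 2 6 10 11)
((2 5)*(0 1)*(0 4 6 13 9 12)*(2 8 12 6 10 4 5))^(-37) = (0 8 1 12 5)(4 10)(6 9 13)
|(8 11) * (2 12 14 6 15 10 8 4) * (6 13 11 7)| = 30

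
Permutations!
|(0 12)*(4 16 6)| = |(0 12)(4 16 6)| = 6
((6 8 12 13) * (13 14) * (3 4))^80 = ((3 4)(6 8 12 14 13))^80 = (14)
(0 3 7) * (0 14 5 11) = (0 3 7 14 5 11) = [3, 1, 2, 7, 4, 11, 6, 14, 8, 9, 10, 0, 12, 13, 5]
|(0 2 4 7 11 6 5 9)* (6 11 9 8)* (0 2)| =12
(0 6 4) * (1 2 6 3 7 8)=(0 3 7 8 1 2 6 4)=[3, 2, 6, 7, 0, 5, 4, 8, 1]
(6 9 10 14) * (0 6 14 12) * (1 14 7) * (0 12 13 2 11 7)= (0 6 9 10 13 2 11 7 1 14)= [6, 14, 11, 3, 4, 5, 9, 1, 8, 10, 13, 7, 12, 2, 0]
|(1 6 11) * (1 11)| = 2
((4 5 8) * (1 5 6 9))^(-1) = (1 9 6 4 8 5)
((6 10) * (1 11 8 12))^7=((1 11 8 12)(6 10))^7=(1 12 8 11)(6 10)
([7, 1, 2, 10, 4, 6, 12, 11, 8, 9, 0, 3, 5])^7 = [11, 1, 2, 0, 4, 6, 12, 3, 8, 9, 7, 10, 5]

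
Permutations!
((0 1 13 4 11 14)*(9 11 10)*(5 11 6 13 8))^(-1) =((0 1 8 5 11 14)(4 10 9 6 13))^(-1) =(0 14 11 5 8 1)(4 13 6 9 10)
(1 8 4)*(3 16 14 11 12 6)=(1 8 4)(3 16 14 11 12 6)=[0, 8, 2, 16, 1, 5, 3, 7, 4, 9, 10, 12, 6, 13, 11, 15, 14]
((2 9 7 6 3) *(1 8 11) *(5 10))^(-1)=(1 11 8)(2 3 6 7 9)(5 10)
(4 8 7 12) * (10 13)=(4 8 7 12)(10 13)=[0, 1, 2, 3, 8, 5, 6, 12, 7, 9, 13, 11, 4, 10]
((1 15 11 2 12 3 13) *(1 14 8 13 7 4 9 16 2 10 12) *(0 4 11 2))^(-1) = ((0 4 9 16)(1 15 2)(3 7 11 10 12)(8 13 14))^(-1) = (0 16 9 4)(1 2 15)(3 12 10 11 7)(8 14 13)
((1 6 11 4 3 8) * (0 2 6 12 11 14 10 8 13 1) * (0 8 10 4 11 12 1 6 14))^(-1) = ((0 2 14 4 3 13 6))^(-1) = (0 6 13 3 4 14 2)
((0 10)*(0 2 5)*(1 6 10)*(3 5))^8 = (0 1 6 10 2 3 5)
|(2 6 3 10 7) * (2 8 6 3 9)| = 7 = |(2 3 10 7 8 6 9)|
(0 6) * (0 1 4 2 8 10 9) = [6, 4, 8, 3, 2, 5, 1, 7, 10, 0, 9] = (0 6 1 4 2 8 10 9)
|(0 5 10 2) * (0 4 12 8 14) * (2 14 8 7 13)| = |(0 5 10 14)(2 4 12 7 13)| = 20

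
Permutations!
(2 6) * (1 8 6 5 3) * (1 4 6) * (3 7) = (1 8)(2 5 7 3 4 6) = [0, 8, 5, 4, 6, 7, 2, 3, 1]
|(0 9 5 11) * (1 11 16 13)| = |(0 9 5 16 13 1 11)| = 7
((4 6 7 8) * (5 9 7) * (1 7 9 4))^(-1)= ((9)(1 7 8)(4 6 5))^(-1)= (9)(1 8 7)(4 5 6)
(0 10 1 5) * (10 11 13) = (0 11 13 10 1 5) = [11, 5, 2, 3, 4, 0, 6, 7, 8, 9, 1, 13, 12, 10]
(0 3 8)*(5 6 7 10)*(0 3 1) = (0 1)(3 8)(5 6 7 10) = [1, 0, 2, 8, 4, 6, 7, 10, 3, 9, 5]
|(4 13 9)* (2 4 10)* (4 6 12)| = |(2 6 12 4 13 9 10)| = 7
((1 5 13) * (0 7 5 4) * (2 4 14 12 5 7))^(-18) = ((0 2 4)(1 14 12 5 13))^(-18) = (1 12 13 14 5)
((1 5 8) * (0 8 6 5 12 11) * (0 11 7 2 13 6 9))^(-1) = (0 9 5 6 13 2 7 12 1 8)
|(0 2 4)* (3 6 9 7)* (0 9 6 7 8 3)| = 7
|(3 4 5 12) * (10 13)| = 4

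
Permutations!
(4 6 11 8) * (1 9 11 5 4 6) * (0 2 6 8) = [2, 9, 6, 3, 1, 4, 5, 7, 8, 11, 10, 0] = (0 2 6 5 4 1 9 11)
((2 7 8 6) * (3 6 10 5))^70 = ((2 7 8 10 5 3 6))^70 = (10)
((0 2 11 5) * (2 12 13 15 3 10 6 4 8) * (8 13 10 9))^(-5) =(0 9 6 11 15 12 8 4 5 3 10 2 13)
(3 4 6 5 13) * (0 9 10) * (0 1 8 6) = (0 9 10 1 8 6 5 13 3 4) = [9, 8, 2, 4, 0, 13, 5, 7, 6, 10, 1, 11, 12, 3]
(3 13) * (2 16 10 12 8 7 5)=(2 16 10 12 8 7 5)(3 13)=[0, 1, 16, 13, 4, 2, 6, 5, 7, 9, 12, 11, 8, 3, 14, 15, 10]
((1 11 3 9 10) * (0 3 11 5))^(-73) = (11)(0 5 1 10 9 3)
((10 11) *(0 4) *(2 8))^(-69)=(0 4)(2 8)(10 11)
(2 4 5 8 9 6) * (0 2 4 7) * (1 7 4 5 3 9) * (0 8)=(0 2 4 3 9 6 5)(1 7 8)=[2, 7, 4, 9, 3, 0, 5, 8, 1, 6]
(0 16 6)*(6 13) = (0 16 13 6) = [16, 1, 2, 3, 4, 5, 0, 7, 8, 9, 10, 11, 12, 6, 14, 15, 13]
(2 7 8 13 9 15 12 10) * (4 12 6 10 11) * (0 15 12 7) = (0 15 6 10 2)(4 7 8 13 9 12 11) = [15, 1, 0, 3, 7, 5, 10, 8, 13, 12, 2, 4, 11, 9, 14, 6]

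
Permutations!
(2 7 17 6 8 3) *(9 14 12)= [0, 1, 7, 2, 4, 5, 8, 17, 3, 14, 10, 11, 9, 13, 12, 15, 16, 6]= (2 7 17 6 8 3)(9 14 12)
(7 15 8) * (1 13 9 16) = [0, 13, 2, 3, 4, 5, 6, 15, 7, 16, 10, 11, 12, 9, 14, 8, 1] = (1 13 9 16)(7 15 8)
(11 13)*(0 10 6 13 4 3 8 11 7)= [10, 1, 2, 8, 3, 5, 13, 0, 11, 9, 6, 4, 12, 7]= (0 10 6 13 7)(3 8 11 4)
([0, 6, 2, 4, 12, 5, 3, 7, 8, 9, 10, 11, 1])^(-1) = [0, 12, 2, 6, 3, 5, 1, 7, 8, 9, 10, 11, 4]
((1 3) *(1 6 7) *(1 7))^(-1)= (7)(1 6 3)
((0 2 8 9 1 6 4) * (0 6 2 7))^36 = (9) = ((0 7)(1 2 8 9)(4 6))^36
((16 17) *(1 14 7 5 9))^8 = (17)(1 5 14 9 7)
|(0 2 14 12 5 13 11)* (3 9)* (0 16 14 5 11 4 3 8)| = |(0 2 5 13 4 3 9 8)(11 16 14 12)| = 8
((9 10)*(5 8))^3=((5 8)(9 10))^3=(5 8)(9 10)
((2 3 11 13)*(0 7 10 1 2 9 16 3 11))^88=(0 16 13 2 10)(1 7 3 9 11)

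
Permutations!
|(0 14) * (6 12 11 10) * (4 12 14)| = |(0 4 12 11 10 6 14)| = 7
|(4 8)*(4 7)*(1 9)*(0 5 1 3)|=15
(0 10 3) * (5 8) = [10, 1, 2, 0, 4, 8, 6, 7, 5, 9, 3] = (0 10 3)(5 8)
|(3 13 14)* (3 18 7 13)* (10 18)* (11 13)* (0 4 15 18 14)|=14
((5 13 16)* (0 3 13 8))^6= (16)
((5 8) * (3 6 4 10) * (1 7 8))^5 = ((1 7 8 5)(3 6 4 10))^5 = (1 7 8 5)(3 6 4 10)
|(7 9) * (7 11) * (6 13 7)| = |(6 13 7 9 11)| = 5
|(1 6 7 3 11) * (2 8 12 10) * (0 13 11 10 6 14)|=|(0 13 11 1 14)(2 8 12 6 7 3 10)|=35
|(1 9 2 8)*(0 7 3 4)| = |(0 7 3 4)(1 9 2 8)| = 4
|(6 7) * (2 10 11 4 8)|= |(2 10 11 4 8)(6 7)|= 10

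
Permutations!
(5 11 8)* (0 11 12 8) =(0 11)(5 12 8) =[11, 1, 2, 3, 4, 12, 6, 7, 5, 9, 10, 0, 8]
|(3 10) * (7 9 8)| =6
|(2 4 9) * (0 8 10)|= 3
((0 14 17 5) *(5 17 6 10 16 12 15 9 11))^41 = ((17)(0 14 6 10 16 12 15 9 11 5))^41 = (17)(0 14 6 10 16 12 15 9 11 5)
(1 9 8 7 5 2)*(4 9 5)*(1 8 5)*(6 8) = (2 6 8 7 4 9 5) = [0, 1, 6, 3, 9, 2, 8, 4, 7, 5]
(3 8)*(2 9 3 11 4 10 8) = [0, 1, 9, 2, 10, 5, 6, 7, 11, 3, 8, 4] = (2 9 3)(4 10 8 11)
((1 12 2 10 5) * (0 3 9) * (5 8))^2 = (0 9 3)(1 2 8)(5 12 10)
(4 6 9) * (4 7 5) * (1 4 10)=(1 4 6 9 7 5 10)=[0, 4, 2, 3, 6, 10, 9, 5, 8, 7, 1]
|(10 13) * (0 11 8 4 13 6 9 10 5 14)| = 21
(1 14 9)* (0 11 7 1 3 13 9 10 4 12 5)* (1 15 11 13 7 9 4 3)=(0 13 4 12 5)(1 14 10 3 7 15 11 9)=[13, 14, 2, 7, 12, 0, 6, 15, 8, 1, 3, 9, 5, 4, 10, 11]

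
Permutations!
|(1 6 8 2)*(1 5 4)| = |(1 6 8 2 5 4)| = 6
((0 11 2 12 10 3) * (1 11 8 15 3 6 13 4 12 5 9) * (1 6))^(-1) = (0 3 15 8)(1 10 12 4 13 6 9 5 2 11)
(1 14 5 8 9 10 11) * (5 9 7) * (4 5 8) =(1 14 9 10 11)(4 5)(7 8) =[0, 14, 2, 3, 5, 4, 6, 8, 7, 10, 11, 1, 12, 13, 9]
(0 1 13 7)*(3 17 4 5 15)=(0 1 13 7)(3 17 4 5 15)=[1, 13, 2, 17, 5, 15, 6, 0, 8, 9, 10, 11, 12, 7, 14, 3, 16, 4]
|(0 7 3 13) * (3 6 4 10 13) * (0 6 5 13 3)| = 8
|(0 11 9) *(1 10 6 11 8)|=7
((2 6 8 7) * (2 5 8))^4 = (5 8 7)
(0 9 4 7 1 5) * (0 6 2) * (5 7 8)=(0 9 4 8 5 6 2)(1 7)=[9, 7, 0, 3, 8, 6, 2, 1, 5, 4]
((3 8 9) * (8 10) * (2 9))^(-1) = ((2 9 3 10 8))^(-1) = (2 8 10 3 9)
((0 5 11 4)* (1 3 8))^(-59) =(0 5 11 4)(1 3 8)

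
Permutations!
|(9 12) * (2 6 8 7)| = |(2 6 8 7)(9 12)| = 4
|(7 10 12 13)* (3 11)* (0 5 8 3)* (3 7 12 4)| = |(0 5 8 7 10 4 3 11)(12 13)| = 8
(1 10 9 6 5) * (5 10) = [0, 5, 2, 3, 4, 1, 10, 7, 8, 6, 9] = (1 5)(6 10 9)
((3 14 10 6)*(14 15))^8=(3 10 15 6 14)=((3 15 14 10 6))^8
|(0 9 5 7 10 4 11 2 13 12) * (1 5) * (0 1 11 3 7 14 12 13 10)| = |(0 9 11 2 10 4 3 7)(1 5 14 12)| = 8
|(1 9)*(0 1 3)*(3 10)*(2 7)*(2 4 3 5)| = |(0 1 9 10 5 2 7 4 3)| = 9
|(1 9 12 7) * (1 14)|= 5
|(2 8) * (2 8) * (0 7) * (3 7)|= 3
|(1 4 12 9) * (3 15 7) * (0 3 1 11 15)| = |(0 3)(1 4 12 9 11 15 7)| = 14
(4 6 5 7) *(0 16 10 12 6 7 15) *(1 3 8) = (0 16 10 12 6 5 15)(1 3 8)(4 7) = [16, 3, 2, 8, 7, 15, 5, 4, 1, 9, 12, 11, 6, 13, 14, 0, 10]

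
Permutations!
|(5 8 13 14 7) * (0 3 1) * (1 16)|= |(0 3 16 1)(5 8 13 14 7)|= 20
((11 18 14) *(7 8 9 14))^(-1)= (7 18 11 14 9 8)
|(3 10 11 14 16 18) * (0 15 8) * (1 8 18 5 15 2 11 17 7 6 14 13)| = |(0 2 11 13 1 8)(3 10 17 7 6 14 16 5 15 18)| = 30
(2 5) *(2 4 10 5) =(4 10 5) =[0, 1, 2, 3, 10, 4, 6, 7, 8, 9, 5]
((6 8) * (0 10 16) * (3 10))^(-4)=((0 3 10 16)(6 8))^(-4)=(16)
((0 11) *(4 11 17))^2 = ((0 17 4 11))^2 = (0 4)(11 17)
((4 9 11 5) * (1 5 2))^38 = (1 4 11)(2 5 9)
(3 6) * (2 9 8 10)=(2 9 8 10)(3 6)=[0, 1, 9, 6, 4, 5, 3, 7, 10, 8, 2]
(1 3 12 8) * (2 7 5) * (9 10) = [0, 3, 7, 12, 4, 2, 6, 5, 1, 10, 9, 11, 8] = (1 3 12 8)(2 7 5)(9 10)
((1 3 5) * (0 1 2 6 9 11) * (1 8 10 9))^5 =((0 8 10 9 11)(1 3 5 2 6))^5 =(11)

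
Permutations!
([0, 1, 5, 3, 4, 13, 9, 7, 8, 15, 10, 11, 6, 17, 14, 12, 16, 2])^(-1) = [0, 1, 17, 3, 4, 2, 12, 7, 8, 6, 10, 11, 15, 5, 14, 9, 16, 13]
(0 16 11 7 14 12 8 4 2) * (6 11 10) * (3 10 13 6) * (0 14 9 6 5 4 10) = (0 16 13 5 4 2 14 12 8 10 3)(6 11 7 9) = [16, 1, 14, 0, 2, 4, 11, 9, 10, 6, 3, 7, 8, 5, 12, 15, 13]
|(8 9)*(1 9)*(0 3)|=|(0 3)(1 9 8)|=6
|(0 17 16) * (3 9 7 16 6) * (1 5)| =14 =|(0 17 6 3 9 7 16)(1 5)|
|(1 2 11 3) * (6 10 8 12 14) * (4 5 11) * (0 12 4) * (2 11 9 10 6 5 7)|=|(0 12 14 5 9 10 8 4 7 2)(1 11 3)|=30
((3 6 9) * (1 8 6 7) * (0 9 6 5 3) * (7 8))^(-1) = (0 9)(1 7)(3 5 8)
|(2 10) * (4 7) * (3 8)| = 2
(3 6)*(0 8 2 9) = (0 8 2 9)(3 6) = [8, 1, 9, 6, 4, 5, 3, 7, 2, 0]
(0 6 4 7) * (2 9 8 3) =(0 6 4 7)(2 9 8 3) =[6, 1, 9, 2, 7, 5, 4, 0, 3, 8]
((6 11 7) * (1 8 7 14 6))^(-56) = ((1 8 7)(6 11 14))^(-56) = (1 8 7)(6 11 14)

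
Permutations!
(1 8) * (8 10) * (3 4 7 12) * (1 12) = (1 10 8 12 3 4 7) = [0, 10, 2, 4, 7, 5, 6, 1, 12, 9, 8, 11, 3]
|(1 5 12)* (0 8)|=|(0 8)(1 5 12)|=6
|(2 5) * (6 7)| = |(2 5)(6 7)| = 2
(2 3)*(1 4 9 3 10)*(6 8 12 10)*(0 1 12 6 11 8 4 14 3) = (0 1 14 3 2 11 8 6 4 9)(10 12) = [1, 14, 11, 2, 9, 5, 4, 7, 6, 0, 12, 8, 10, 13, 3]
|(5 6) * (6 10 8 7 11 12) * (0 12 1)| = |(0 12 6 5 10 8 7 11 1)| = 9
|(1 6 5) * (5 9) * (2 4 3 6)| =|(1 2 4 3 6 9 5)| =7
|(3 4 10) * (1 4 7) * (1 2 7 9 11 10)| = 4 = |(1 4)(2 7)(3 9 11 10)|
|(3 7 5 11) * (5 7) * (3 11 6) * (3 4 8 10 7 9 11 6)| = 14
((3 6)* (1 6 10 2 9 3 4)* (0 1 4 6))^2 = (2 3)(9 10)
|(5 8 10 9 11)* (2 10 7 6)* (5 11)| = 7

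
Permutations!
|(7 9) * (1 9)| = 3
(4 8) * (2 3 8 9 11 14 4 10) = (2 3 8 10)(4 9 11 14) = [0, 1, 3, 8, 9, 5, 6, 7, 10, 11, 2, 14, 12, 13, 4]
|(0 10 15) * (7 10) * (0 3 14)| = 6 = |(0 7 10 15 3 14)|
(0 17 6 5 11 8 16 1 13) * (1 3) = (0 17 6 5 11 8 16 3 1 13) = [17, 13, 2, 1, 4, 11, 5, 7, 16, 9, 10, 8, 12, 0, 14, 15, 3, 6]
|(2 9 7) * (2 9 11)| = |(2 11)(7 9)| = 2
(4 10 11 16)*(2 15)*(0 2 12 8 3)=(0 2 15 12 8 3)(4 10 11 16)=[2, 1, 15, 0, 10, 5, 6, 7, 3, 9, 11, 16, 8, 13, 14, 12, 4]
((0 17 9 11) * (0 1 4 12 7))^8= (17)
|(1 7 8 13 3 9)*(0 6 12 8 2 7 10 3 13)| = |(13)(0 6 12 8)(1 10 3 9)(2 7)| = 4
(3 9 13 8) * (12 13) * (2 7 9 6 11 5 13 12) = (2 7 9)(3 6 11 5 13 8) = [0, 1, 7, 6, 4, 13, 11, 9, 3, 2, 10, 5, 12, 8]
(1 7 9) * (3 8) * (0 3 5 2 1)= [3, 7, 1, 8, 4, 2, 6, 9, 5, 0]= (0 3 8 5 2 1 7 9)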